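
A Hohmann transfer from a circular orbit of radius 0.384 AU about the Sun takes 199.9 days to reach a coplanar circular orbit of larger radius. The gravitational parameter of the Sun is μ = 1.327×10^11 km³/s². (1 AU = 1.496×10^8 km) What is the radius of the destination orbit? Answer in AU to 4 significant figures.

In km: r₁ = 0.384 × 1.496×10^8 = 5.74464×10^7 km.
Transfer time t = 199.9 days = 1.727136×10^7 s, and t = π√(a_t³/μ).
So a_t = (μ t²/π²)^(1/3) = (1.327×10^11 × (1.727136×10^7)² / π²)^(1/3) = 1.5888×10^8 km.
Since a_t = (r₁ + r₂)/2, r₂ = 2a_t − r₁ = 2×1.5888×10^8 − 5.74464×10^7 = 2.603136×10^8 km.
In AU: r₂ = 2.603136×10^8 / 1.496×10^8 = 1.740 AU.

r₂ = 1.740 AU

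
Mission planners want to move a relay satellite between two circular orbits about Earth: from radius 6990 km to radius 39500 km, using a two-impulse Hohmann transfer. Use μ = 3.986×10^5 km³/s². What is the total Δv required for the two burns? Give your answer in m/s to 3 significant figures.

Δv = 3730 m/s

The Hohmann ellipse has a_t = (r₁ + r₂)/2 = 23245 km.
At r₁ the circular-orbit speed is v₁ = √(μ/r₁) = 7.5514 km/s.
On the transfer ellipse at r₁, vis-viva equation gives v_p = √[μ(2/r₁ − 1/a_t)] = 9.8438 km/s.
First burn Δv₁ = |v_p − v₁| = 2.292 km/s.
At r₂, v₂ = √(μ/r₂) = 3.177 km/s.
Transfer-orbit speed at r₂: v_a = √[μ(2/r₂ − 1/a_t)] = 1.742 km/s.
Second burn Δv₂ = |v₂ − v_a| = 1.435 km/s.
Δv = Δv₁ + Δv₂ = 2.292 + 1.435 = 3.727 km/s.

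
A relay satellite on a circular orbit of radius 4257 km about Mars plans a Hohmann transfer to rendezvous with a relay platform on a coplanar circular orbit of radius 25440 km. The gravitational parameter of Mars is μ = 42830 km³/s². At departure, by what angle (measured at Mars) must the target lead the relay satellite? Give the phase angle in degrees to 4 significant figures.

Transfer-ellipse semi-major axis a_t = (r₁ + r₂)/2 = (4257 + 25440)/2 = 14848.5 km.
The half-period of the transfer ellipse is t = π√(a_t³/μ) = 27466.3 s.
The target's mean motion on its circular orbit is ω₂ = √(μ/r₂³) = 5.10033×10^-5 rad/s.
Angle swept by the target during transfer: ω₂·t = 1.40087 rad = 80.26°.
The relay satellite traverses 180° on the transfer ellipse, so the target must lead by 180° − 80.26° = 99.74°.

φ = 99.74°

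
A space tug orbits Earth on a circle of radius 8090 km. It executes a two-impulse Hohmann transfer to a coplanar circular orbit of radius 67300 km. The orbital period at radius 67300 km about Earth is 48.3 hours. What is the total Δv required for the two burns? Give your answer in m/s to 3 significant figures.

From Kepler's third law T² = 4π²r³/μ at r = 67300 km, T = 48.3 hours = 48.3 × 3600 s = 1.7388×10^5 s: μ = 4π²r³/T² = 3.98021×10^5 km³/s².
The Hohmann ellipse has a_t = (r₁ + r₂)/2 = 37695 km.
Circular speed at r₁: v₁ = √(μ/r₁) = √(3.98021×10^5/8090) = 7.014 km/s.
Transfer-orbit speed at r₁ (vis-viva): v_p = √[μ(2/r₁ − 1/a_t)] = 9.372 km/s.
First burn Δv₁ = |v_p − v₁| = 2.358 km/s.
Circular speed at r₂: v₂ = √(μ/r₂) = 2.432 km/s.
Transfer-orbit speed at r₂: v_a = √[μ(2/r₂ − 1/a_t)] = 1.127 km/s.
Second burn Δv₂ = |v₂ − v_a| = 1.305 km/s.
Δv = Δv₁ + Δv₂ = 2.358 + 1.305 = 3.663 km/s.

Δv = 3660 m/s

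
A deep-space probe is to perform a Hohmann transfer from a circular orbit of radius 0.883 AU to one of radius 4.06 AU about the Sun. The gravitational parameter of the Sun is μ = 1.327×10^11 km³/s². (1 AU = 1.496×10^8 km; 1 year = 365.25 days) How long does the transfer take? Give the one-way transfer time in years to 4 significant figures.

In km: r₁ = 0.883 × 1.496×10^8 = 1.320968×10^8 km; r₂ = 4.06 × 1.496×10^8 = 6.07376×10^8 km.
The Hohmann ellipse has a_t = (r₁ + r₂)/2 = 3.697364×10^8 km.
Transfer time t = π√(a_t³/μ) = π√((3.697364×10^8)³ / 1.327×10^11) = 6.131×10^7 s.
Converting: 6.131×10^7 s ÷ 3.15576×10^7 s/year (365.25 × 86400) = 1.943 years.

t = 1.943 years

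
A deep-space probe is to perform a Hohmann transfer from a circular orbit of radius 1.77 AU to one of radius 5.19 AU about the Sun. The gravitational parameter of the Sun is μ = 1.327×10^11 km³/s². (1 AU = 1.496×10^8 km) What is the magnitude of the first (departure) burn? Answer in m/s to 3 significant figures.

Δv₁ = 4950 m/s

In km: r₁ = 1.77 × 1.496×10^8 = 2.64792×10^8 km; r₂ = 5.19 × 1.496×10^8 = 7.76424×10^8 km.
The Hohmann ellipse has a_t = (r₁ + r₂)/2 = 5.20608×10^8 km.
Circular speed at r = 2.64792×10^8 km: v_c = √(μ/r) = 22.3863 km/s.
Transfer-orbit speed at the same r (vis-viva, a = a_t): v_t = √[μ(2/r − 1/a_t)] = 27.3387 km/s.
Δv₁ = |v_t − v_c| = |27.3387 − 22.3863| = 4.952 km/s.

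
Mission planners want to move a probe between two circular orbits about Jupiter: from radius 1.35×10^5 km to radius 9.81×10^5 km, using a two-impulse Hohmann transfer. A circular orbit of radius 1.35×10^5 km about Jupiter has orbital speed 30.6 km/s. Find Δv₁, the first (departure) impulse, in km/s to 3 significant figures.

From the circular-orbit relation v² = μ/r at r = 1.35×10^5 km: μ = v²r = (30.6)² × 1.35×10^5 = 1.26409×10^8 km³/s².
The Hohmann ellipse has a_t = (r₁ + r₂)/2 = 5.580×10^5 km.
On the circular orbit at r = 1.350×10^5 km, v_c = √(μ/r) = 30.600 km/s.
Vis-viva on the transfer ellipse at r = 1.350×10^5 km gives v_t = √[μ(2/r − 1/a_t)] = 40.573 km/s.
Δv₁ = |v_t − v_c| = |40.573 − 30.600| = 9.973 km/s.

Δv₁ = 9.97 km/s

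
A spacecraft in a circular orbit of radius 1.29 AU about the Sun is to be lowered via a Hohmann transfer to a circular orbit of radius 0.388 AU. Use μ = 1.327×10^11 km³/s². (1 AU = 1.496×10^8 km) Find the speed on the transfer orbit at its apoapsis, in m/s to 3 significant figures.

In km: r₁ = 1.29 × 1.496×10^8 = 1.92984×10^8 km; r₂ = 0.388 × 1.496×10^8 = 5.80448×10^7 km.
Transfer-ellipse semi-major axis a_t = (r₁ + r₂)/2 = (1.92984×10^8 + 5.80448×10^7)/2 = 1.255144×10^8 km.
The apoapsis of the transfer ellipse is at r = 1.92984×10^8 km.
Vis-viva: v = √[μ(2/r − 1/a_t)] = √[1.327×10^11 × (2/1.92984×10^8 − 1/1.255144×10^8)] = 17.83 km/s.

v = 17800 m/s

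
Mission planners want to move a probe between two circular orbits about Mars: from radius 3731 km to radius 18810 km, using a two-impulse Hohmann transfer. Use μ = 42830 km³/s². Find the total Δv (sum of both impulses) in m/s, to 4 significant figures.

Δv = 1630 m/s

The Hohmann ellipse has a_t = (r₁ + r₂)/2 = 11270.5 km.
At r₁ the circular-orbit speed is v₁ = √(μ/r₁) = 3.38814 km/s.
Transfer-orbit speed at r₁ (vis-viva): v_p = √[μ(2/r₁ − 1/a_t)] = 4.37708 km/s.
First burn Δv₁ = |v_p − v₁| = 0.9889 km/s.
Circular speed at r₂: v₂ = √(μ/r₂) = 1.509 km/s.
Transfer-orbit speed at r₂: v_a = √[μ(2/r₂ − 1/a_t)] = 0.8682 km/s.
Second burn Δv₂ = |v₂ − v_a| = 0.6408 km/s.
Total Δv = Δv₁ + Δv₂ = 1.630 km/s.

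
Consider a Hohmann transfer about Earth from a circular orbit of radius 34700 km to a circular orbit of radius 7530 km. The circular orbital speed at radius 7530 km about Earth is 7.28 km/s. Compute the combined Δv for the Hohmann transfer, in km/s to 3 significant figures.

Δv = 3.42 km/s

From the circular-orbit relation v² = μ/r at r = 7530 km: μ = v²r = (7.28)² × 7530 = 3.99078×10^5 km³/s².
Transfer-ellipse semi-major axis a_t = (r₁ + r₂)/2 = (34700 + 7530)/2 = 21115 km.
Circular speed at r₁: v₁ = √(μ/r₁) = √(3.99078×10^5/34700) = 3.391 km/s.
On the transfer ellipse at r₁, v² = μ(2/r − 1/a) gives v_a = √[μ(2/r₁ − 1/a_t)] = 2.025 km/s.
First burn Δv₁ = |v_a − v₁| = 1.366 km/s.
At r₂, v₂ = √(μ/r₂) = 7.280 km/s.
Transfer-orbit speed at r₂: v_p = √[μ(2/r₂ − 1/a_t)] = 9.333 km/s.
Second burn Δv₂ = |v₂ − v_p| = 2.053 km/s.
Total Δv = Δv₁ + Δv₂ = 3.419 km/s.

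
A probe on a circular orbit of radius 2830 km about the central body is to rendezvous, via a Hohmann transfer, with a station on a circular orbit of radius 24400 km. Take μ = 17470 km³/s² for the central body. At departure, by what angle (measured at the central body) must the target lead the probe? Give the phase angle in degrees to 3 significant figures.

Transfer-ellipse semi-major axis a_t = (r₁ + r₂)/2 = (2830 + 24400)/2 = 13615 km.
The half-period of the transfer ellipse is t = π√(a_t³/μ) = 37760 s.
The target's mean motion on its circular orbit is ω₂ = √(μ/r₂³) = 3.468×10^-5 rad/s.
Angle swept by the target during transfer: ω₂·t = 1.3095 rad = 75.03°.
Arrival is 180° from departure on the ellipse, so φ = 180° − 75.03° = 105°.

φ = 105°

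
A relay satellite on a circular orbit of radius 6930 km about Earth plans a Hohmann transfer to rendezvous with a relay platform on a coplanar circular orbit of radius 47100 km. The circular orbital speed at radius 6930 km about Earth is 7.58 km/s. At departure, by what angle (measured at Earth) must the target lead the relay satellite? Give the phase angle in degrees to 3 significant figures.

From the circular-orbit relation v² = μ/r at r = 6930 km: μ = v²r = (7.58)² × 6930 = 3.98173×10^5 km³/s².
Transfer-ellipse semi-major axis a_t = (r₁ + r₂)/2 = (6930 + 47100)/2 = 27015 km.
Transfer time t = π√(a_t³/μ) = 22107 s.
Target angular speed ω₂ = √(μ/r₂³) = 6.1731×10^-5 rad/s.
Angle swept by the target during transfer: ω₂·t = 1.3647 rad = 78.19°.
Arrival is 180° from departure on the ellipse, so φ = 180° − 78.19° = 102°.

φ = 102°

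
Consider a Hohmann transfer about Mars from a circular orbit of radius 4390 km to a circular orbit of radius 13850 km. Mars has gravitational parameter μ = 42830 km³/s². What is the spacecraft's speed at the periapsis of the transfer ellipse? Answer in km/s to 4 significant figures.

v = 3.849 km/s

Transfer-ellipse semi-major axis a_t = (r₁ + r₂)/2 = (4390 + 13850)/2 = 9120 km.
The periapsis of the transfer ellipse is at r = 4390 km.
Applying v² = μ(2/r − 1/a_t): v = 3.849 km/s.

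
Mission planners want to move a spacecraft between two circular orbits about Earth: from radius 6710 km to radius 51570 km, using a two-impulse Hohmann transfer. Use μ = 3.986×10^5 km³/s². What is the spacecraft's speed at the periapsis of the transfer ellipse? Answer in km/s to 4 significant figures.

The Hohmann ellipse has a_t = (r₁ + r₂)/2 = 29140 km.
The periapsis of the transfer ellipse is at r = 6710 km.
Vis-viva: v = √[μ(2/r − 1/a_t)] = √[3.986×10^5 × (2/6710 − 1/29140)] = 10.25 km/s.

v = 10.25 km/s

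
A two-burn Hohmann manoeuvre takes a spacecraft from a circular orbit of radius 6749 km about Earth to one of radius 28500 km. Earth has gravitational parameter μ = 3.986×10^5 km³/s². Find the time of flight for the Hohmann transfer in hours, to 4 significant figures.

The Hohmann ellipse has a_t = (r₁ + r₂)/2 = 17624.5 km.
Half the transfer-orbit period gives t = π√(a_t³/μ) = 11643 s.
Converting: 11643 s ÷ 3600 s/hour = 3.234 hours.

t = 3.234 hours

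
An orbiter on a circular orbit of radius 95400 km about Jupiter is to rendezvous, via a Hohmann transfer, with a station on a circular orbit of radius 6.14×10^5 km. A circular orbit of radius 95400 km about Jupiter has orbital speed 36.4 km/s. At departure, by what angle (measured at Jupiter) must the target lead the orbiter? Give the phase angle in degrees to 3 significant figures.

φ = 101°

From the circular-orbit relation v² = μ/r at r = 95400 km: μ = v²r = (36.4)² × 95400 = 1.26401×10^8 km³/s².
Semi-major axis of the transfer orbit: a_t = (95400 + 6.140×10^5)/2 = 3.547×10^5 km.
Transfer time t = π√(a_t³/μ) = 59029 s.
The target's mean motion on its circular orbit is ω₂ = √(μ/r₂³) = 2.3368×10^-5 rad/s.
Angle swept by the target during transfer: ω₂·t = 1.3794 rad = 79.03°.
Arrival is 180° from departure on the ellipse, so φ = 180° − 79.03° = 101°.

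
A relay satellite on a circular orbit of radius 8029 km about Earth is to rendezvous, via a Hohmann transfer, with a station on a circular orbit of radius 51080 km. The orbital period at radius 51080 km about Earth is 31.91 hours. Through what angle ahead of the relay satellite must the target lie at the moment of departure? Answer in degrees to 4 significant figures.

φ = 100.8°

From Kepler's third law T² = 4π²r³/μ at r = 51080 km, T = 31.91 hours = 31.91 × 3600 s = 1.14876×10^5 s: μ = 4π²r³/T² = 3.98707×10^5 km³/s².
Transfer-ellipse semi-major axis a_t = (r₁ + r₂)/2 = (8029 + 51080)/2 = 29554.5 km.
Transfer time t = π√(a_t³/μ) = 25279 s.
The target's mean motion on its circular orbit is ω₂ = √(μ/r₂³) = 5.4695×10^-5 rad/s.
Angle swept by the target during transfer: ω₂·t = 1.3826 rad = 79.22°.
The relay satellite traverses 180° on the transfer ellipse, so the target must lead by 180° − 79.22° = 100.8°.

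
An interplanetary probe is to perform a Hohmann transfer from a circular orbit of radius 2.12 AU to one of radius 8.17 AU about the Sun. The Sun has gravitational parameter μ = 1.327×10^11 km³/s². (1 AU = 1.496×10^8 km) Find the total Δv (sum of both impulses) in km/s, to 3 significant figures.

In km: r₁ = 2.12 × 1.496×10^8 = 3.17152×10^8 km; r₂ = 8.17 × 1.496×10^8 = 1.222232×10^9 km.
Semi-major axis of the transfer orbit: a_t = (3.17152×10^8 + 1.222232×10^9)/2 = 7.69692×10^8 km.
At r₁ the circular-orbit speed is v₁ = √(μ/r₁) = 20.455 km/s.
On the transfer ellipse at r₁, vis-viva equation gives v_p = √[μ(2/r₁ − 1/a_t)] = 25.776 km/s.
First burn Δv₁ = |v_p − v₁| = 5.321 km/s.
Circular speed at r₂: v₂ = √(μ/r₂) = 10.42 km/s.
Transfer-orbit speed at r₂: v_a = √[μ(2/r₂ − 1/a_t)] = 6.689 km/s.
Second burn Δv₂ = |v₂ − v_a| = 3.731 km/s.
Total Δv = Δv₁ + Δv₂ = 9.052 km/s.

Δv = 9.05 km/s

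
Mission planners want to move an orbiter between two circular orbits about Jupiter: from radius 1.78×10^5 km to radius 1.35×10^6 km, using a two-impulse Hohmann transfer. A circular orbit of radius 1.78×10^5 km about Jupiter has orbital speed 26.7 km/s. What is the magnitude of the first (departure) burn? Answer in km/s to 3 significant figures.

Δv₁ = 8.79 km/s

From the circular-orbit relation v² = μ/r at r = 1.78×10^5 km: μ = v²r = (26.7)² × 1.78×10^5 = 1.26894×10^8 km³/s².
Transfer-ellipse semi-major axis a_t = (r₁ + r₂)/2 = (1.780×10^5 + 1.350×10^6)/2 = 7.640×10^5 km.
Circular speed at r = 1.780×10^5 km: v_c = √(μ/r) = 26.700 km/s.
Transfer-orbit speed at the same r (vis-viva, a = a_t): v_t = √[μ(2/r − 1/a_t)] = 35.492 km/s.
Δv₁ = |v_t − v_c| = |35.492 − 26.700| = 8.792 km/s.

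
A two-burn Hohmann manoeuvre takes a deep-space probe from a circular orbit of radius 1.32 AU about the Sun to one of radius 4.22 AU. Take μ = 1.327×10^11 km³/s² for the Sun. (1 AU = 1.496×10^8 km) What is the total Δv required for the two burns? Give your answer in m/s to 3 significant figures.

Δv = 10600 m/s

In km: r₁ = 1.32 × 1.496×10^8 = 1.97472×10^8 km; r₂ = 4.22 × 1.496×10^8 = 6.31312×10^8 km.
Transfer-ellipse semi-major axis a_t = (r₁ + r₂)/2 = (1.97472×10^8 + 6.31312×10^8)/2 = 4.14392×10^8 km.
Circular speed at r₁: v₁ = √(μ/r₁) = √(1.327×10^11/1.97472×10^8) = 25.923 km/s.
On the transfer ellipse at r₁, vis-viva gives v_p = √[μ(2/r₁ − 1/a_t)] = 31.996 km/s.
First burn Δv₁ = |v_p − v₁| = 6.073 km/s.
At r₂, v₂ = √(μ/r₂) = 14.50 km/s.
Transfer-orbit speed at r₂: v_a = √[μ(2/r₂ − 1/a_t)] = 10.01 km/s.
Second burn Δv₂ = |v₂ − v_a| = 4.490 km/s.
Δv = Δv₁ + Δv₂ = 6.073 + 4.490 = 10.56 km/s.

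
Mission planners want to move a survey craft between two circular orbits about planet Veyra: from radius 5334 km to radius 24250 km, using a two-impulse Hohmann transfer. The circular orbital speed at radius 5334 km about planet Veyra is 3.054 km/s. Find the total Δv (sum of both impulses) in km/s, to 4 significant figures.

From the circular-orbit relation v² = μ/r at r = 5334 km: μ = v²r = (3.054)² × 5334 = 49749.8 km³/s².
The Hohmann ellipse has a_t = (r₁ + r₂)/2 = 14792 km.
Circular speed at r₁: v₁ = √(μ/r₁) = √(49749.8/5334) = 3.05400 km/s.
On the transfer ellipse at r₁, vis-viva equation gives v_p = √[μ(2/r₁ − 1/a_t)] = 3.91031 km/s.
First burn Δv₁ = |v_p − v₁| = 0.85631 km/s.
At r₂, v₂ = √(μ/r₂) = 1.43232 km/s.
Transfer-orbit speed at r₂: v_a = √[μ(2/r₂ − 1/a_t)] = 0.860107 km/s.
Second burn Δv₂ = |v₂ − v_a| = 0.57221 km/s.
Total Δv = Δv₁ + Δv₂ = 1.429 km/s.

Δv = 1.429 km/s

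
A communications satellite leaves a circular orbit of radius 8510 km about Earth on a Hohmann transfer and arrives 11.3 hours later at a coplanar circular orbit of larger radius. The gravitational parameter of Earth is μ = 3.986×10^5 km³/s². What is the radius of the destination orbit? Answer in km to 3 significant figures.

r₂ = 72700 km

Transfer time t = 11.3 hours = 40680 s, and t = π√(a_t³/μ).
So a_t = (μ t²/π²)^(1/3) = (3.986×10^5 × (40680)² / π²)^(1/3) = 40582 km.
Since a_t = (r₁ + r₂)/2, r₂ = 2a_t − r₁ = 2×40582 − 8510 = 72654 km.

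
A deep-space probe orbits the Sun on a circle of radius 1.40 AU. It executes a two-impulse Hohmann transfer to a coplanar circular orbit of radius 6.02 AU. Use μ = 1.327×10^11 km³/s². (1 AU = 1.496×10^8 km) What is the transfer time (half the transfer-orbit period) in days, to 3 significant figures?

t = 1310 days

In km: r₁ = 1.40 × 1.496×10^8 = 2.0944×10^8 km; r₂ = 6.02 × 1.496×10^8 = 9.00592×10^8 km.
The Hohmann ellipse has a_t = (r₁ + r₂)/2 = 5.55016×10^8 km.
Half the transfer-orbit period gives t = π√(a_t³/μ) = 1.128×10^8 s.
Converting: 1.128×10^8 s ÷ 86400 s/day = 1310 days.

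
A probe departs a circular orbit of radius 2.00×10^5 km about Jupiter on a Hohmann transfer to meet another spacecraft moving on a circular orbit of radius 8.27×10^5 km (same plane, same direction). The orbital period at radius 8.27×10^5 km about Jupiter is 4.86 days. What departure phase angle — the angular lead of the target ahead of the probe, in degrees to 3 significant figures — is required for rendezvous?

φ = 91.9°

From Kepler's third law T² = 4π²r³/μ at r = 8.27×10^5 km, T = 4.86 days = 4.86 × 86400 s = 4.19904×10^5 s: μ = 4π²r³/T² = 1.26642×10^8 km³/s².
Transfer-ellipse semi-major axis a_t = (r₁ + r₂)/2 = (2.000×10^5 + 8.270×10^5)/2 = 5.135×10^5 km.
Transfer time t = π√(a_t³/μ) = 1.02724×10^5 s.
The target's mean motion on its circular orbit is ω₂ = √(μ/r₂³) = 1.49634×10^-5 rad/s.
Angle swept by the target during transfer: ω₂·t = 1.5371 rad = 88.07°.
The probe traverses 180° on the transfer ellipse, so the target must lead by 180° − 88.07° = 91.9°.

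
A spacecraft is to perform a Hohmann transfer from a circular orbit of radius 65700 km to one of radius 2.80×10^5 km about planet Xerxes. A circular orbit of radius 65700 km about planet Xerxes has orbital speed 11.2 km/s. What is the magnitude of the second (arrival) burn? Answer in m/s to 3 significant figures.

From the circular-orbit relation v² = μ/r at r = 65700 km: μ = v²r = (11.2)² × 65700 = 8.24141×10^6 km³/s².
The Hohmann ellipse has a_t = (r₁ + r₂)/2 = 1.7285×10^5 km.
On the circular orbit at r = 2.800×10^5 km, v_c = √(μ/r) = 5.425 km/s.
Vis-viva on the transfer ellipse at r = 2.800×10^5 km gives v_t = √[μ(2/r − 1/a_t)] = 3.345 km/s.
Δv₂ = |v_t − v_c| = |3.345 − 5.425| = 2.080 km/s.

Δv₂ = 2080 m/s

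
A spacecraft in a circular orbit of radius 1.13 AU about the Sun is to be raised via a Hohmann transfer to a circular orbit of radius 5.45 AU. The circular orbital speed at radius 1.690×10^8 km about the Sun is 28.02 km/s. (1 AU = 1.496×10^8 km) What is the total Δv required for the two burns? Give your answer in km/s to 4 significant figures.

From the circular-orbit relation v² = μ/r at r = 1.690×10^8 km: μ = v²r = (28.02)² × 1.690×10^8 = 1.32685×10^11 km³/s².
In km: r₁ = 1.13 × 1.496×10^8 = 1.69048×10^8 km; r₂ = 5.45 × 1.496×10^8 = 8.1532×10^8 km.
Transfer-ellipse semi-major axis a_t = (r₁ + r₂)/2 = (1.69048×10^8 + 8.1532×10^8)/2 = 4.92184×10^8 km.
At r₁ the circular-orbit speed is v₁ = √(μ/r₁) = 28.016 km/s.
Transfer-orbit speed at r₁ (v² = μ(2/r − 1/a)): v_p = √[μ(2/r₁ − 1/a_t)] = 36.058 km/s.
First burn Δv₁ = |v_p − v₁| = 8.042 km/s.
Circular speed at r₂: v₂ = √(μ/r₂) = 12.757 km/s.
Transfer-orbit speed at r₂: v_a = √[μ(2/r₂ − 1/a_t)] = 7.4763 km/s.
Second burn Δv₂ = |v₂ − v_a| = 5.281 km/s.
Δv = Δv₁ + Δv₂ = 8.042 + 5.281 = 13.32 km/s.

Δv = 13.32 km/s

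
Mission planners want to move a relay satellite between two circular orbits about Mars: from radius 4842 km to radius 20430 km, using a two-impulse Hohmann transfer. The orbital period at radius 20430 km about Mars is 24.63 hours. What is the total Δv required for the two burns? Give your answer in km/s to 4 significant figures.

From Kepler's third law T² = 4π²r³/μ at r = 20430 km, T = 24.63 hours = 24.63 × 3600 s = 88668 s: μ = 4π²r³/T² = 42818.5 km³/s².
The Hohmann ellipse has a_t = (r₁ + r₂)/2 = 12636 km.
At r₁ the circular-orbit speed is v₁ = √(μ/r₁) = 2.9737 km/s.
On the transfer ellipse at r₁, vis-viva gives v_p = √[μ(2/r₁ − 1/a_t)] = 3.7812 km/s.
First burn Δv₁ = |v_p − v₁| = 0.8075 km/s.
Circular speed at r₂: v₂ = √(μ/r₂) = 1.4477 km/s.
Transfer-orbit speed at r₂: v_a = √[μ(2/r₂ − 1/a_t)] = 0.89617 km/s.
Second burn Δv₂ = |v₂ − v_a| = 0.5515 km/s.
Δv = Δv₁ + Δv₂ = 0.8075 + 0.5515 = 1.359 km/s.

Δv = 1.359 km/s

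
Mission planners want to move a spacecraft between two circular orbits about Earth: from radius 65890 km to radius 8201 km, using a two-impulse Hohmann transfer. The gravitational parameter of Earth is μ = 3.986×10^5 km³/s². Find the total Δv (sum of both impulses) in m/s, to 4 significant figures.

Δv = 3628 m/s

Semi-major axis of the transfer orbit: a_t = (65890 + 8201)/2 = 37045.5 km.
At r₁ the circular-orbit speed is v₁ = √(μ/r₁) = 2.4596 km/s.
On the transfer ellipse at r₁, vis-viva gives v_a = √[μ(2/r₁ − 1/a_t)] = 1.1572 km/s.
First burn Δv₁ = |v_a − v₁| = 1.302 km/s.
Circular speed at r₂: v₂ = √(μ/r₂) = 6.972 km/s.
Transfer-orbit speed at r₂: v_p = √[μ(2/r₂ − 1/a_t)] = 9.298 km/s.
Second burn Δv₂ = |v₂ − v_p| = 2.326 km/s.
Δv = Δv₁ + Δv₂ = 1.302 + 2.326 = 3.628 km/s.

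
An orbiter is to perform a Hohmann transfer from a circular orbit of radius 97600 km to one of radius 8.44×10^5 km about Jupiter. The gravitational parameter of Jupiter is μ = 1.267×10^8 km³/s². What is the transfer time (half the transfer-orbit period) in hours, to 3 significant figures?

Semi-major axis of the transfer orbit: a_t = (97600 + 8.440×10^5)/2 = 4.708×10^5 km.
By Kepler's third law the transfer-orbit period is T = 2π√(a_t³/μ), so t = T/2 = 90160 s.
Converting: 90160 s ÷ 3600 s/hour = 25.0 hours.

t = 25.0 hours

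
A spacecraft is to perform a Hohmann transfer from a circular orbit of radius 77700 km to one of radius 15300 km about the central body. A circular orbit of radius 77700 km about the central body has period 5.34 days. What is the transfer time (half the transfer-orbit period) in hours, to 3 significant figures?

From Kepler's third law T² = 4π²r³/μ at r = 77700 km, T = 5.34 days = 5.34 × 86400 s = 4.61376×10^5 s: μ = 4π²r³/T² = 86998.7 km³/s².
Semi-major axis of the transfer orbit: a_t = (77700 + 15300)/2 = 46500 km.
By Kepler's third law the transfer-orbit period is T = 2π√(a_t³/μ), so t = T/2 = 1.068×10^5 s.
Converting: 1.068×10^5 s ÷ 3600 s/hour = 29.7 hours.

t = 29.7 hours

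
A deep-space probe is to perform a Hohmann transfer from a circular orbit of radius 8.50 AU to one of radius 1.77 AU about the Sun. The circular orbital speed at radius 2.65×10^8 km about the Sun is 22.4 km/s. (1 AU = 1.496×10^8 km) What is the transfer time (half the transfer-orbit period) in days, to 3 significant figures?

t = 2120 days

From the circular-orbit relation v² = μ/r at r = 2.65×10^8 km: μ = v²r = (22.4)² × 2.65×10^8 = 1.32966×10^11 km³/s².
In km: r₁ = 8.50 × 1.496×10^8 = 1.2716×10^9 km; r₂ = 1.77 × 1.496×10^8 = 2.64792×10^8 km.
The Hohmann ellipse has a_t = (r₁ + r₂)/2 = 7.68196×10^8 km.
Transfer time t = π√(a_t³/μ) = π√((7.68196×10^8)³ / 1.32966×10^11) = 1.834×10^8 s.
Converting: 1.834×10^8 s ÷ 86400 s/day = 2120 days.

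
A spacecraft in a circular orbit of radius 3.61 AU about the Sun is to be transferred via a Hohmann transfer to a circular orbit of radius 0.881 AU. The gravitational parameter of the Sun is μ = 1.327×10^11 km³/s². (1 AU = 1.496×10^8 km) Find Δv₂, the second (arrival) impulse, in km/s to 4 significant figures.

In km: r₁ = 3.61 × 1.496×10^8 = 5.40056×10^8 km; r₂ = 0.881 × 1.496×10^8 = 1.317976×10^8 km.
Semi-major axis of the transfer orbit: a_t = (5.40056×10^8 + 1.317976×10^8)/2 = 3.359268×10^8 km.
Circular speed at r = 1.317976×10^8 km: v_c = √(μ/r) = 31.731 km/s.
Vis-viva on the transfer ellipse at r = 1.317976×10^8 km gives v_t = √[μ(2/r − 1/a_t)] = 40.233 km/s.
Δv₂ = |v_t − v_c| = |40.233 − 31.731| = 8.502 km/s.

Δv₂ = 8.502 km/s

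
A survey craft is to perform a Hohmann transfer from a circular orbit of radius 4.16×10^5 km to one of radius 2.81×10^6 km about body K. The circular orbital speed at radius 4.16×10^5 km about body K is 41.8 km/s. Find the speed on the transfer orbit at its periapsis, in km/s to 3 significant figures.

From the circular-orbit relation v² = μ/r at r = 4.16×10^5 km: μ = v²r = (41.8)² × 4.16×10^5 = 7.26852×10^8 km³/s².
Transfer-ellipse semi-major axis a_t = (r₁ + r₂)/2 = (4.160×10^5 + 2.810×10^6)/2 = 1.613×10^6 km.
At periapsis, r = 4.160×10^5 km.
Vis-viva: v = √[μ(2/r − 1/a_t)] = √[7.26852×10^8 × (2/4.160×10^5 − 1/1.613×10^6)] = 55.17 km/s.

v = 55.2 km/s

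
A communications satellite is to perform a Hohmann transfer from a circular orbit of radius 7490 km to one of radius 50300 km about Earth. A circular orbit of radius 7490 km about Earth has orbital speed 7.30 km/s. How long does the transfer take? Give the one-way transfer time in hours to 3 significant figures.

t = 6.78 hours

From the circular-orbit relation v² = μ/r at r = 7490 km: μ = v²r = (7.30)² × 7490 = 3.99142×10^5 km³/s².
Transfer-ellipse semi-major axis a_t = (r₁ + r₂)/2 = (7490 + 50300)/2 = 28895 km.
By Kepler's third law the transfer-orbit period is T = 2π√(a_t³/μ), so t = T/2 = 24420 s.
Converting: 24420 s ÷ 3600 s/hour = 6.78 hours.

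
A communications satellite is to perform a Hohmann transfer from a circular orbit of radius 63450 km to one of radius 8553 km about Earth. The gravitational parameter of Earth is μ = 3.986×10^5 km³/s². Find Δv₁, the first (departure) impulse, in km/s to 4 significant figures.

Semi-major axis of the transfer orbit: a_t = (63450 + 8553)/2 = 36001.5 km.
On the circular orbit at r = 63450 km, v_c = √(μ/r) = 2.5064 km/s.
Vis-viva on the transfer ellipse at r = 63450 km gives v_t = √[μ(2/r − 1/a_t)] = 1.2217 km/s.
Δv₁ = |v_t − v_c| = |1.2217 − 2.5064| = 1.285 km/s.

Δv₁ = 1.285 km/s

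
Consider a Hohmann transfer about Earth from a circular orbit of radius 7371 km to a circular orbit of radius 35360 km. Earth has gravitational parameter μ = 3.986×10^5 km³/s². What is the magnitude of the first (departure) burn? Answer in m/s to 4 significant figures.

Δv₁ = 2107 m/s

The Hohmann ellipse has a_t = (r₁ + r₂)/2 = 21365.5 km.
Circular speed at r = 7371 km: v_c = √(μ/r) = 7.3537 km/s.
Vis-viva on the transfer ellipse at r = 7371 km gives v_t = √[μ(2/r − 1/a_t)] = 9.4603 km/s.
Δv₁ = |v_t − v_c| = |9.4603 − 7.3537| = 2.107 km/s.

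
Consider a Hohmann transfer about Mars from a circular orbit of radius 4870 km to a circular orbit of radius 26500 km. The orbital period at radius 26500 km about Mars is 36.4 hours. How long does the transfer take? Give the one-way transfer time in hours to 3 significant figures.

From Kepler's third law T² = 4π²r³/μ at r = 26500 km, T = 36.4 hours = 36.4 × 3600 s = 1.3104×10^5 s: μ = 4π²r³/T² = 42784.8 km³/s².
Transfer-ellipse semi-major axis a_t = (r₁ + r₂)/2 = (4870 + 26500)/2 = 15685 km.
Transfer time t = π√(a_t³/μ) = π√((15685)³ / 42784.8) = 29840 s.
Converting: 29840 s ÷ 3600 s/hour = 8.29 hours.

t = 8.29 hours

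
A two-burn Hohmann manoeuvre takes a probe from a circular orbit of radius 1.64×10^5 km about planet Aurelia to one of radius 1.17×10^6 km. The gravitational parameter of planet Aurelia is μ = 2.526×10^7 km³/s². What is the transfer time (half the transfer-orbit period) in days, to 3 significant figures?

t = 3.94 days

The Hohmann ellipse has a_t = (r₁ + r₂)/2 = 6.670×10^5 km.
Transfer time t = π√(a_t³/μ) = π√((6.670×10^5)³ / 2.526×10^7) = 3.405×10^5 s.
Converting: 3.405×10^5 s ÷ 86400 s/day = 3.94 days.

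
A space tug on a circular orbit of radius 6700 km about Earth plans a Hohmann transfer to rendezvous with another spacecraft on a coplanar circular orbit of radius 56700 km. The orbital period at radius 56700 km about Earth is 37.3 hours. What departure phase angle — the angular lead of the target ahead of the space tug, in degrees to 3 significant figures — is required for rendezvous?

φ = 105°

From Kepler's third law T² = 4π²r³/μ at r = 56700 km, T = 37.3 hours = 37.3 × 3600 s = 1.3428×10^5 s: μ = 4π²r³/T² = 3.99104×10^5 km³/s².
Semi-major axis of the transfer orbit: a_t = (6700 + 56700)/2 = 31700 km.
The half-period of the transfer ellipse is t = π√(a_t³/μ) = 28067 s.
Target angular speed ω₂ = √(μ/r₂³) = 4.6792×10^-5 rad/s.
Angle swept by the target during transfer: ω₂·t = 1.3133 rad = 75.25°.
The space tug traverses 180° on the transfer ellipse, so the target must lead by 180° − 75.25° = 105°.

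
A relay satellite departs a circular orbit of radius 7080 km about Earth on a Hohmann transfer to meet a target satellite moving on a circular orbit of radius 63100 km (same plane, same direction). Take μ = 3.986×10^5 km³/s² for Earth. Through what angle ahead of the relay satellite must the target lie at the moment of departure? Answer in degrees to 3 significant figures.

Semi-major axis of the transfer orbit: a_t = (7080 + 63100)/2 = 35090 km.
The half-period of the transfer ellipse is t = π√(a_t³/μ) = 32708.2 s.
Target angular speed ω₂ = √(μ/r₂³) = 3.98313×10^-5 rad/s.
Angle swept by the target during transfer: ω₂·t = 1.30281 rad = 74.65°.
The relay satellite traverses 180° on the transfer ellipse, so the target must lead by 180° − 74.65° = 105°.

φ = 105°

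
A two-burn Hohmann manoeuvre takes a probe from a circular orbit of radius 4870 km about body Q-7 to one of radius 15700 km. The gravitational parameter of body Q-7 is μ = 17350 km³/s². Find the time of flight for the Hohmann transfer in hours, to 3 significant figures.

t = 6.91 hours

Semi-major axis of the transfer orbit: a_t = (4870 + 15700)/2 = 10285 km.
Half the transfer-orbit period gives t = π√(a_t³/μ) = 24880 s.
Converting: 24880 s ÷ 3600 s/hour = 6.91 hours.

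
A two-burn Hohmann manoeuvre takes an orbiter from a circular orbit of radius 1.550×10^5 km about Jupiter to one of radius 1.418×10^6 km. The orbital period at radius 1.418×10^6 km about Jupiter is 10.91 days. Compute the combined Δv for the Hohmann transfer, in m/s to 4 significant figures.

Δv = 15050 m/s

From Kepler's third law T² = 4π²r³/μ at r = 1.418×10^6 km, T = 10.91 days = 10.91 × 86400 s = 9.42624×10^5 s: μ = 4π²r³/T² = 1.26681×10^8 km³/s².
Semi-major axis of the transfer orbit: a_t = (1.550×10^5 + 1.418×10^6)/2 = 7.865×10^5 km.
Circular speed at r₁: v₁ = √(μ/r₁) = √(1.26681×10^8/1.550×10^5) = 28.5884 km/s.
On the transfer ellipse at r₁, v² = μ(2/r − 1/a) gives v_p = √[μ(2/r₁ − 1/a_t)] = 38.3865 km/s.
First burn Δv₁ = |v_p − v₁| = 9.798 km/s.
At r₂, v₂ = √(μ/r₂) = 9.452 km/s.
Transfer-orbit speed at r₂: v_a = √[μ(2/r₂ − 1/a_t)] = 4.196 km/s.
Second burn Δv₂ = |v₂ − v_a| = 5.256 km/s.
Total Δv = Δv₁ + Δv₂ = 15.05 km/s.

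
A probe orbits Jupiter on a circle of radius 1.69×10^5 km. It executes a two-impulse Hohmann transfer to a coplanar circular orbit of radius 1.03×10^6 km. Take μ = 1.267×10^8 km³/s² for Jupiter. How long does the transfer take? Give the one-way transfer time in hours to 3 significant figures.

t = 36.0 hours

Semi-major axis of the transfer orbit: a_t = (1.690×10^5 + 1.030×10^6)/2 = 5.995×10^5 km.
By Kepler's third law the transfer-orbit period is T = 2π√(a_t³/μ), so t = T/2 = 1.296×10^5 s.
Converting: 1.296×10^5 s ÷ 3600 s/hour = 36.0 hours.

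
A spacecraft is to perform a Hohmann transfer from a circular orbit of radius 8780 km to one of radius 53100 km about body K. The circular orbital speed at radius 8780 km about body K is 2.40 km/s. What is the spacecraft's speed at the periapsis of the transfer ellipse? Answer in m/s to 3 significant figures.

From the circular-orbit relation v² = μ/r at r = 8780 km: μ = v²r = (2.40)² × 8780 = 50572.8 km³/s².
The Hohmann ellipse has a_t = (r₁ + r₂)/2 = 30940 km.
At periapsis, r = 8780 km.
Applying v² = μ(2/r − 1/a_t): v = 3.144 km/s.

v = 3140 m/s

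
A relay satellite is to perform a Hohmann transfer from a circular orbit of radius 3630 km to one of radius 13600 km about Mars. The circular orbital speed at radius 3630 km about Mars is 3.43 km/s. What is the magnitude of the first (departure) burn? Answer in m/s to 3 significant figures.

From the circular-orbit relation v² = μ/r at r = 3630 km: μ = v²r = (3.43)² × 3630 = 42706.6 km³/s².
Transfer-ellipse semi-major axis a_t = (r₁ + r₂)/2 = (3630 + 13600)/2 = 8615 km.
Circular speed at r = 3630 km: v_c = √(μ/r) = 3.4300 km/s.
Transfer-orbit speed at the same r (vis-viva, a = a_t): v_t = √[μ(2/r − 1/a_t)] = 4.3096 km/s.
Δv₁ = |v_t − v_c| = |4.3096 − 3.4300| = 0.8796 km/s.

Δv₁ = 880 m/s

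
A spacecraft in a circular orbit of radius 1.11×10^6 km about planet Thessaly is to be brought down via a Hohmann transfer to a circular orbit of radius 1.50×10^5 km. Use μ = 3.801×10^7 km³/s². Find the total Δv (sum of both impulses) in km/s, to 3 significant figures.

Transfer-ellipse semi-major axis a_t = (r₁ + r₂)/2 = (1.110×10^6 + 1.500×10^5)/2 = 6.300×10^5 km.
Circular speed at r₁: v₁ = √(μ/r₁) = √(3.801×10^7/1.110×10^6) = 5.8518 km/s.
Transfer-orbit speed at r₁ (v² = μ(2/r − 1/a)): v_a = √[μ(2/r₁ − 1/a_t)] = 2.8554 km/s.
First burn Δv₁ = |v_a − v₁| = 2.9964 km/s.
At r₂, v₂ = √(μ/r₂) = 15.91854 km/s.
Transfer-orbit speed at r₂: v_p = √[μ(2/r₂ − 1/a_t)] = 21.12976 km/s.
Second burn Δv₂ = |v₂ − v_p| = 5.2112 km/s.
Δv = Δv₁ + Δv₂ = 2.9964 + 5.2112 = 8.208 km/s.

Δv = 8.21 km/s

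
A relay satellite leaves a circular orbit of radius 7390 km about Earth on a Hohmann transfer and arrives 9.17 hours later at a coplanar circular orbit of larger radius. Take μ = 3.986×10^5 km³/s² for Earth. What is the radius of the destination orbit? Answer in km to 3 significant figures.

r₂ = 63200 km

Transfer time t = 9.17 hours = 33012 s, and t = π√(a_t³/μ).
So a_t = (μ t²/π²)^(1/3) = (3.986×10^5 × (33012)² / π²)^(1/3) = 35307 km.
Since a_t = (r₁ + r₂)/2, r₂ = 2a_t − r₁ = 2×35307 − 7390 = 63224 km.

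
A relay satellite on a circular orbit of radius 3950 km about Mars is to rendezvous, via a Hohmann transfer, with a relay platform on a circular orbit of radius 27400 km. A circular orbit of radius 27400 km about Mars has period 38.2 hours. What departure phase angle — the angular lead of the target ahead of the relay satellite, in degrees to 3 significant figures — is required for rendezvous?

φ = 102°

From Kepler's third law T² = 4π²r³/μ at r = 27400 km, T = 38.2 hours = 38.2 × 3600 s = 1.3752×10^5 s: μ = 4π²r³/T² = 42941.7 km³/s².
Transfer-ellipse semi-major axis a_t = (r₁ + r₂)/2 = (3950 + 27400)/2 = 15675 km.
The half-period of the transfer ellipse is t = π√(a_t³/μ) = 29752.4 s.
The target's mean motion on its circular orbit is ω₂ = √(μ/r₂³) = 4.56892×10^-5 rad/s.
Angle swept by the target during transfer: ω₂·t = 1.3594 rad = 77.89°.
Arrival is 180° from departure on the ellipse, so φ = 180° − 77.89° = 102°.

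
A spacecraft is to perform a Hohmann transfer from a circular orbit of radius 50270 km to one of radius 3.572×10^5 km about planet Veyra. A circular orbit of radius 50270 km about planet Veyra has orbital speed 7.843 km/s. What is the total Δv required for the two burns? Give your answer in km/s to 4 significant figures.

Δv = 4.023 km/s

From the circular-orbit relation v² = μ/r at r = 50270 km: μ = v²r = (7.843)² × 50270 = 3.09224×10^6 km³/s².
The Hohmann ellipse has a_t = (r₁ + r₂)/2 = 2.03735×10^5 km.
Circular speed at r₁: v₁ = √(μ/r₁) = √(3.09224×10^6/50270) = 7.8430 km/s.
On the transfer ellipse at r₁, v² = μ(2/r − 1/a) gives v_p = √[μ(2/r₁ − 1/a_t)] = 10.385 km/s.
First burn Δv₁ = |v_p − v₁| = 2.542 km/s.
At r₂, v₂ = √(μ/r₂) = 2.9423 km/s.
Transfer-orbit speed at r₂: v_a = √[μ(2/r₂ − 1/a_t)] = 1.4615 km/s.
Second burn Δv₂ = |v₂ − v_a| = 1.481 km/s.
Total Δv = Δv₁ + Δv₂ = 4.023 km/s.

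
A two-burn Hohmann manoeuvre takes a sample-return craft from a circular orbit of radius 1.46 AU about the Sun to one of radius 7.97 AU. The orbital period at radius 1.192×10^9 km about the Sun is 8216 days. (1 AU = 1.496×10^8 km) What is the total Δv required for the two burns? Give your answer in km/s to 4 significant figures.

From Kepler's third law T² = 4π²r³/μ at r = 1.192×10^9 km, T = 8216 days = 8216 × 86400 s = 7.098624×10^8 s: μ = 4π²r³/T² = 1.32691×10^11 km³/s².
In km: r₁ = 1.46 × 1.496×10^8 = 2.18416×10^8 km; r₂ = 7.97 × 1.496×10^8 = 1.192312×10^9 km.
Semi-major axis of the transfer orbit: a_t = (2.18416×10^8 + 1.192312×10^9)/2 = 7.05364×10^8 km.
At r₁ the circular-orbit speed is v₁ = √(μ/r₁) = 24.6478 km/s.
Transfer-orbit speed at r₁ (vis-viva equation): v_p = √[μ(2/r₁ − 1/a_t)] = 32.0454 km/s.
First burn Δv₁ = |v_p − v₁| = 7.398 km/s.
Circular speed at r₂: v₂ = √(μ/r₂) = 10.549 km/s.
Transfer-orbit speed at r₂: v_a = √[μ(2/r₂ − 1/a_t)] = 5.8703 km/s.
Second burn Δv₂ = |v₂ − v_a| = 4.679 km/s.
Δv = Δv₁ + Δv₂ = 7.398 + 4.679 = 12.08 km/s.

Δv = 12.08 km/s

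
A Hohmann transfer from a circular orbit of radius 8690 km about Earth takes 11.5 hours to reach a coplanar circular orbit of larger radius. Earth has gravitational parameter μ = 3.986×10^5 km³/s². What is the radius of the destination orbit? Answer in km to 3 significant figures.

Transfer time t = 11.5 hours = 41400 s, and t = π√(a_t³/μ).
So a_t = (μ t²/π²)^(1/3) = (3.986×10^5 × (41400)² / π²)^(1/3) = 41059 km.
Since a_t = (r₁ + r₂)/2, r₂ = 2a_t − r₁ = 2×41059 − 8690 = 73428 km.

r₂ = 73400 km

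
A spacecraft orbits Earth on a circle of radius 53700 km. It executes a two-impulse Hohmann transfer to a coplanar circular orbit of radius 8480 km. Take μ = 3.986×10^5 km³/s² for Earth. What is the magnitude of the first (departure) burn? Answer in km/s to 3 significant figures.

The Hohmann ellipse has a_t = (r₁ + r₂)/2 = 31090 km.
On the circular orbit at r = 53700 km, v_c = √(μ/r) = 2.7245 km/s.
Transfer-orbit speed at the same r (vis-viva, a = a_t): v_t = √[μ(2/r − 1/a_t)] = 1.4229 km/s.
Δv₁ = |v_t − v_c| = |1.4229 − 2.7245| = 1.302 km/s.

Δv₁ = 1.30 km/s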